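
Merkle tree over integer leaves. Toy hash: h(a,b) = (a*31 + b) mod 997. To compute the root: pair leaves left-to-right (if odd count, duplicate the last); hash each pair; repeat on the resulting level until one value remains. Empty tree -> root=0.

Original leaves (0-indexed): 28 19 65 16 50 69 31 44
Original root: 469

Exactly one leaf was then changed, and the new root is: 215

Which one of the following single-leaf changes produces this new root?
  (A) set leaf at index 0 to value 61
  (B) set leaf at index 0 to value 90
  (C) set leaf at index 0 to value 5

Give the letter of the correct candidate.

Answer: C

Derivation:
Original leaves: [28, 19, 65, 16, 50, 69, 31, 44]
Target new root: 215
Try each candidate change and compute the resulting root:
Candidate A: set leaf[0] = 61 -> leaves = [61, 19, 65, 16, 50, 69, 31, 44]
  L0: [61, 19, 65, 16, 50, 69, 31, 44]
  L1: h(61,19)=(61*31+19)%997=913 h(65,16)=(65*31+16)%997=37 h(50,69)=(50*31+69)%997=622 h(31,44)=(31*31+44)%997=8 -> [913, 37, 622, 8]
  L2: h(913,37)=(913*31+37)%997=424 h(622,8)=(622*31+8)%997=347 -> [424, 347]
  L3: h(424,347)=(424*31+347)%997=530 -> [530]
  root = 530 != target 215
Candidate B: set leaf[0] = 90 -> leaves = [90, 19, 65, 16, 50, 69, 31, 44]
  L0: [90, 19, 65, 16, 50, 69, 31, 44]
  L1: h(90,19)=(90*31+19)%997=815 h(65,16)=(65*31+16)%997=37 h(50,69)=(50*31+69)%997=622 h(31,44)=(31*31+44)%997=8 -> [815, 37, 622, 8]
  L2: h(815,37)=(815*31+37)%997=377 h(622,8)=(622*31+8)%997=347 -> [377, 347]
  L3: h(377,347)=(377*31+347)%997=70 -> [70]
  root = 70 != target 215
Candidate C: set leaf[0] = 5 -> leaves = [5, 19, 65, 16, 50, 69, 31, 44]
  L0: [5, 19, 65, 16, 50, 69, 31, 44]
  L1: h(5,19)=(5*31+19)%997=174 h(65,16)=(65*31+16)%997=37 h(50,69)=(50*31+69)%997=622 h(31,44)=(31*31+44)%997=8 -> [174, 37, 622, 8]
  L2: h(174,37)=(174*31+37)%997=446 h(622,8)=(622*31+8)%997=347 -> [446, 347]
  L3: h(446,347)=(446*31+347)%997=215 -> [215]
  root = 215 == target 215  ** MATCH **
Candidate C produces the target root.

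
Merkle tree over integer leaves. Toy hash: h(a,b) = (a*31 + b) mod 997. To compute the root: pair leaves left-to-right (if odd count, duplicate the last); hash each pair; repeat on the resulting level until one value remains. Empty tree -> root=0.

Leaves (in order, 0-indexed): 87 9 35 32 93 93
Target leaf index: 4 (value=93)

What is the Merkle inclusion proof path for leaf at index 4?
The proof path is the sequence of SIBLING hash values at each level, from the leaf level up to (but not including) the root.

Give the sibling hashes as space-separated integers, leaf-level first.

L0 (leaves): [87, 9, 35, 32, 93, 93], target index=4
L1: h(87,9)=(87*31+9)%997=712 [pair 0] h(35,32)=(35*31+32)%997=120 [pair 1] h(93,93)=(93*31+93)%997=982 [pair 2] -> [712, 120, 982]
  Sibling for proof at L0: 93
L2: h(712,120)=(712*31+120)%997=258 [pair 0] h(982,982)=(982*31+982)%997=517 [pair 1] -> [258, 517]
  Sibling for proof at L1: 982
L3: h(258,517)=(258*31+517)%997=539 [pair 0] -> [539]
  Sibling for proof at L2: 258
Root: 539
Proof path (sibling hashes from leaf to root): [93, 982, 258]

Answer: 93 982 258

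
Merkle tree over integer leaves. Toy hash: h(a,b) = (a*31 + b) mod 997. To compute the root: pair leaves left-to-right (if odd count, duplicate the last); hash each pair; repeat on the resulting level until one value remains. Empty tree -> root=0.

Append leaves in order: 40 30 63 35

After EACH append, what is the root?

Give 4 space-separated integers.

Answer: 40 273 509 481

Derivation:
After append 40 (leaves=[40]):
  L0: [40]
  root=40
After append 30 (leaves=[40, 30]):
  L0: [40, 30]
  L1: h(40,30)=(40*31+30)%997=273 -> [273]
  root=273
After append 63 (leaves=[40, 30, 63]):
  L0: [40, 30, 63]
  L1: h(40,30)=(40*31+30)%997=273 h(63,63)=(63*31+63)%997=22 -> [273, 22]
  L2: h(273,22)=(273*31+22)%997=509 -> [509]
  root=509
After append 35 (leaves=[40, 30, 63, 35]):
  L0: [40, 30, 63, 35]
  L1: h(40,30)=(40*31+30)%997=273 h(63,35)=(63*31+35)%997=991 -> [273, 991]
  L2: h(273,991)=(273*31+991)%997=481 -> [481]
  root=481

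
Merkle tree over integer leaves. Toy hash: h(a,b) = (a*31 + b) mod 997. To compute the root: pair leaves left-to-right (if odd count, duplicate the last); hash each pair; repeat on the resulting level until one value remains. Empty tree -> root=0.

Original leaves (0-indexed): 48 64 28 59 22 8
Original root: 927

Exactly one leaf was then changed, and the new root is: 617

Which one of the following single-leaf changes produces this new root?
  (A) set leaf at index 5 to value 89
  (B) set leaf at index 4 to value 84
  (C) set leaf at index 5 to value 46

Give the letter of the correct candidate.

Answer: B

Derivation:
Original leaves: [48, 64, 28, 59, 22, 8]
Target new root: 617
Try each candidate change and compute the resulting root:
Candidate A: set leaf[5] = 89 -> leaves = [48, 64, 28, 59, 22, 89]
  L0: [48, 64, 28, 59, 22, 89]
  L1: h(48,64)=(48*31+64)%997=555 h(28,59)=(28*31+59)%997=927 h(22,89)=(22*31+89)%997=771 -> [555, 927, 771]
  L2: h(555,927)=(555*31+927)%997=186 h(771,771)=(771*31+771)%997=744 -> [186, 744]
  L3: h(186,744)=(186*31+744)%997=528 -> [528]
  root = 528 != target 617
Candidate B: set leaf[4] = 84 -> leaves = [48, 64, 28, 59, 84, 8]
  L0: [48, 64, 28, 59, 84, 8]
  L1: h(48,64)=(48*31+64)%997=555 h(28,59)=(28*31+59)%997=927 h(84,8)=(84*31+8)%997=618 -> [555, 927, 618]
  L2: h(555,927)=(555*31+927)%997=186 h(618,618)=(618*31+618)%997=833 -> [186, 833]
  L3: h(186,833)=(186*31+833)%997=617 -> [617]
  root = 617 == target 617  ** MATCH **
Candidate C: set leaf[5] = 46 -> leaves = [48, 64, 28, 59, 22, 46]
  L0: [48, 64, 28, 59, 22, 46]
  L1: h(48,64)=(48*31+64)%997=555 h(28,59)=(28*31+59)%997=927 h(22,46)=(22*31+46)%997=728 -> [555, 927, 728]
  L2: h(555,927)=(555*31+927)%997=186 h(728,728)=(728*31+728)%997=365 -> [186, 365]
  L3: h(186,365)=(186*31+365)%997=149 -> [149]
  root = 149 != target 617
Candidate B produces the target root.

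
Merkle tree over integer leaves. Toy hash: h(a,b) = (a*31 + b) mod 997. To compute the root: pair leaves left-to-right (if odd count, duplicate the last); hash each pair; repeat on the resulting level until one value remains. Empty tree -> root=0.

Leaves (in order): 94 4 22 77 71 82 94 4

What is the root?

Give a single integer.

L0: [94, 4, 22, 77, 71, 82, 94, 4]
L1: h(94,4)=(94*31+4)%997=924 h(22,77)=(22*31+77)%997=759 h(71,82)=(71*31+82)%997=289 h(94,4)=(94*31+4)%997=924 -> [924, 759, 289, 924]
L2: h(924,759)=(924*31+759)%997=490 h(289,924)=(289*31+924)%997=910 -> [490, 910]
L3: h(490,910)=(490*31+910)%997=148 -> [148]

Answer: 148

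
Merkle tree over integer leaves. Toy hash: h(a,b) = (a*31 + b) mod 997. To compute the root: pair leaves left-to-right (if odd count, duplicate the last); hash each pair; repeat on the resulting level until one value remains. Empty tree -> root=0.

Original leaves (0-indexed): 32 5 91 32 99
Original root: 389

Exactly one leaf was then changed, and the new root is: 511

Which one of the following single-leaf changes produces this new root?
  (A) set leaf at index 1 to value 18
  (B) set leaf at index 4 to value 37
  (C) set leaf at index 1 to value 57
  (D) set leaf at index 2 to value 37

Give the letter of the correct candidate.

Answer: C

Derivation:
Original leaves: [32, 5, 91, 32, 99]
Target new root: 511
Try each candidate change and compute the resulting root:
Candidate A: set leaf[1] = 18 -> leaves = [32, 18, 91, 32, 99]
  L0: [32, 18, 91, 32, 99]
  L1: h(32,18)=(32*31+18)%997=13 h(91,32)=(91*31+32)%997=859 h(99,99)=(99*31+99)%997=177 -> [13, 859, 177]
  L2: h(13,859)=(13*31+859)%997=265 h(177,177)=(177*31+177)%997=679 -> [265, 679]
  L3: h(265,679)=(265*31+679)%997=918 -> [918]
  root = 918 != target 511
Candidate B: set leaf[4] = 37 -> leaves = [32, 5, 91, 32, 37]
  L0: [32, 5, 91, 32, 37]
  L1: h(32,5)=(32*31+5)%997=0 h(91,32)=(91*31+32)%997=859 h(37,37)=(37*31+37)%997=187 -> [0, 859, 187]
  L2: h(0,859)=(0*31+859)%997=859 h(187,187)=(187*31+187)%997=2 -> [859, 2]
  L3: h(859,2)=(859*31+2)%997=709 -> [709]
  root = 709 != target 511
Candidate C: set leaf[1] = 57 -> leaves = [32, 57, 91, 32, 99]
  L0: [32, 57, 91, 32, 99]
  L1: h(32,57)=(32*31+57)%997=52 h(91,32)=(91*31+32)%997=859 h(99,99)=(99*31+99)%997=177 -> [52, 859, 177]
  L2: h(52,859)=(52*31+859)%997=477 h(177,177)=(177*31+177)%997=679 -> [477, 679]
  L3: h(477,679)=(477*31+679)%997=511 -> [511]
  root = 511 == target 511  ** MATCH **
Candidate D: set leaf[2] = 37 -> leaves = [32, 5, 37, 32, 99]
  L0: [32, 5, 37, 32, 99]
  L1: h(32,5)=(32*31+5)%997=0 h(37,32)=(37*31+32)%997=182 h(99,99)=(99*31+99)%997=177 -> [0, 182, 177]
  L2: h(0,182)=(0*31+182)%997=182 h(177,177)=(177*31+177)%997=679 -> [182, 679]
  L3: h(182,679)=(182*31+679)%997=339 -> [339]
  root = 339 != target 511
Candidate C produces the target root.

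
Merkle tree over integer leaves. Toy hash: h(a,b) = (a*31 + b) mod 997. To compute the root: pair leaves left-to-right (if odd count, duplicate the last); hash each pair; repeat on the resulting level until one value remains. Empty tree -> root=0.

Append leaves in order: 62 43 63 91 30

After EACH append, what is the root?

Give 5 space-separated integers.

Answer: 62 968 120 148 413

Derivation:
After append 62 (leaves=[62]):
  L0: [62]
  root=62
After append 43 (leaves=[62, 43]):
  L0: [62, 43]
  L1: h(62,43)=(62*31+43)%997=968 -> [968]
  root=968
After append 63 (leaves=[62, 43, 63]):
  L0: [62, 43, 63]
  L1: h(62,43)=(62*31+43)%997=968 h(63,63)=(63*31+63)%997=22 -> [968, 22]
  L2: h(968,22)=(968*31+22)%997=120 -> [120]
  root=120
After append 91 (leaves=[62, 43, 63, 91]):
  L0: [62, 43, 63, 91]
  L1: h(62,43)=(62*31+43)%997=968 h(63,91)=(63*31+91)%997=50 -> [968, 50]
  L2: h(968,50)=(968*31+50)%997=148 -> [148]
  root=148
After append 30 (leaves=[62, 43, 63, 91, 30]):
  L0: [62, 43, 63, 91, 30]
  L1: h(62,43)=(62*31+43)%997=968 h(63,91)=(63*31+91)%997=50 h(30,30)=(30*31+30)%997=960 -> [968, 50, 960]
  L2: h(968,50)=(968*31+50)%997=148 h(960,960)=(960*31+960)%997=810 -> [148, 810]
  L3: h(148,810)=(148*31+810)%997=413 -> [413]
  root=413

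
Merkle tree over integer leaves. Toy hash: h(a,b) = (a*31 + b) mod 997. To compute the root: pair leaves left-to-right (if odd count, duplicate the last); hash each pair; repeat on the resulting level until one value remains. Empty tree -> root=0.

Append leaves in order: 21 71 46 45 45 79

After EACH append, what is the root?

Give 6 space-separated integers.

After append 21 (leaves=[21]):
  L0: [21]
  root=21
After append 71 (leaves=[21, 71]):
  L0: [21, 71]
  L1: h(21,71)=(21*31+71)%997=722 -> [722]
  root=722
After append 46 (leaves=[21, 71, 46]):
  L0: [21, 71, 46]
  L1: h(21,71)=(21*31+71)%997=722 h(46,46)=(46*31+46)%997=475 -> [722, 475]
  L2: h(722,475)=(722*31+475)%997=923 -> [923]
  root=923
After append 45 (leaves=[21, 71, 46, 45]):
  L0: [21, 71, 46, 45]
  L1: h(21,71)=(21*31+71)%997=722 h(46,45)=(46*31+45)%997=474 -> [722, 474]
  L2: h(722,474)=(722*31+474)%997=922 -> [922]
  root=922
After append 45 (leaves=[21, 71, 46, 45, 45]):
  L0: [21, 71, 46, 45, 45]
  L1: h(21,71)=(21*31+71)%997=722 h(46,45)=(46*31+45)%997=474 h(45,45)=(45*31+45)%997=443 -> [722, 474, 443]
  L2: h(722,474)=(722*31+474)%997=922 h(443,443)=(443*31+443)%997=218 -> [922, 218]
  L3: h(922,218)=(922*31+218)%997=884 -> [884]
  root=884
After append 79 (leaves=[21, 71, 46, 45, 45, 79]):
  L0: [21, 71, 46, 45, 45, 79]
  L1: h(21,71)=(21*31+71)%997=722 h(46,45)=(46*31+45)%997=474 h(45,79)=(45*31+79)%997=477 -> [722, 474, 477]
  L2: h(722,474)=(722*31+474)%997=922 h(477,477)=(477*31+477)%997=309 -> [922, 309]
  L3: h(922,309)=(922*31+309)%997=975 -> [975]
  root=975

Answer: 21 722 923 922 884 975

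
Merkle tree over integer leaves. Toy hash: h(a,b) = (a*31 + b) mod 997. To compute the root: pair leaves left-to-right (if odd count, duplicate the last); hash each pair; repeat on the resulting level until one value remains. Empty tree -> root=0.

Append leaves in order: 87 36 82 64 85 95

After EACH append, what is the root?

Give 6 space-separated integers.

Answer: 87 739 608 590 645 965

Derivation:
After append 87 (leaves=[87]):
  L0: [87]
  root=87
After append 36 (leaves=[87, 36]):
  L0: [87, 36]
  L1: h(87,36)=(87*31+36)%997=739 -> [739]
  root=739
After append 82 (leaves=[87, 36, 82]):
  L0: [87, 36, 82]
  L1: h(87,36)=(87*31+36)%997=739 h(82,82)=(82*31+82)%997=630 -> [739, 630]
  L2: h(739,630)=(739*31+630)%997=608 -> [608]
  root=608
After append 64 (leaves=[87, 36, 82, 64]):
  L0: [87, 36, 82, 64]
  L1: h(87,36)=(87*31+36)%997=739 h(82,64)=(82*31+64)%997=612 -> [739, 612]
  L2: h(739,612)=(739*31+612)%997=590 -> [590]
  root=590
After append 85 (leaves=[87, 36, 82, 64, 85]):
  L0: [87, 36, 82, 64, 85]
  L1: h(87,36)=(87*31+36)%997=739 h(82,64)=(82*31+64)%997=612 h(85,85)=(85*31+85)%997=726 -> [739, 612, 726]
  L2: h(739,612)=(739*31+612)%997=590 h(726,726)=(726*31+726)%997=301 -> [590, 301]
  L3: h(590,301)=(590*31+301)%997=645 -> [645]
  root=645
After append 95 (leaves=[87, 36, 82, 64, 85, 95]):
  L0: [87, 36, 82, 64, 85, 95]
  L1: h(87,36)=(87*31+36)%997=739 h(82,64)=(82*31+64)%997=612 h(85,95)=(85*31+95)%997=736 -> [739, 612, 736]
  L2: h(739,612)=(739*31+612)%997=590 h(736,736)=(736*31+736)%997=621 -> [590, 621]
  L3: h(590,621)=(590*31+621)%997=965 -> [965]
  root=965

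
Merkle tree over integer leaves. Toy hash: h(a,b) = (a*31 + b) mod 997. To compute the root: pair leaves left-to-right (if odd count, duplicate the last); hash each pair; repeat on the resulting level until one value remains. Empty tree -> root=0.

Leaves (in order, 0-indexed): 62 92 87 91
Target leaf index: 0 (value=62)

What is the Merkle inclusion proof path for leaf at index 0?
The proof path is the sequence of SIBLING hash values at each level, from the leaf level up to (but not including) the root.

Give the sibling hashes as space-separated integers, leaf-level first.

L0 (leaves): [62, 92, 87, 91], target index=0
L1: h(62,92)=(62*31+92)%997=20 [pair 0] h(87,91)=(87*31+91)%997=794 [pair 1] -> [20, 794]
  Sibling for proof at L0: 92
L2: h(20,794)=(20*31+794)%997=417 [pair 0] -> [417]
  Sibling for proof at L1: 794
Root: 417
Proof path (sibling hashes from leaf to root): [92, 794]

Answer: 92 794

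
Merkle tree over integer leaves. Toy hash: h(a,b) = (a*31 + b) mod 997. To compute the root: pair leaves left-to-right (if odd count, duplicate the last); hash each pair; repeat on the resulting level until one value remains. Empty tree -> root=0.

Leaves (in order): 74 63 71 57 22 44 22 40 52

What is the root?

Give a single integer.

L0: [74, 63, 71, 57, 22, 44, 22, 40, 52]
L1: h(74,63)=(74*31+63)%997=363 h(71,57)=(71*31+57)%997=264 h(22,44)=(22*31+44)%997=726 h(22,40)=(22*31+40)%997=722 h(52,52)=(52*31+52)%997=667 -> [363, 264, 726, 722, 667]
L2: h(363,264)=(363*31+264)%997=550 h(726,722)=(726*31+722)%997=297 h(667,667)=(667*31+667)%997=407 -> [550, 297, 407]
L3: h(550,297)=(550*31+297)%997=398 h(407,407)=(407*31+407)%997=63 -> [398, 63]
L4: h(398,63)=(398*31+63)%997=437 -> [437]

Answer: 437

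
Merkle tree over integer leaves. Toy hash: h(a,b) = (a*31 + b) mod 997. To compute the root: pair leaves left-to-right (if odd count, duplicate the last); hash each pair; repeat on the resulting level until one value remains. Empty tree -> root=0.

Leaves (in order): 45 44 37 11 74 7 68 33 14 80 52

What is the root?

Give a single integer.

Answer: 744

Derivation:
L0: [45, 44, 37, 11, 74, 7, 68, 33, 14, 80, 52]
L1: h(45,44)=(45*31+44)%997=442 h(37,11)=(37*31+11)%997=161 h(74,7)=(74*31+7)%997=307 h(68,33)=(68*31+33)%997=147 h(14,80)=(14*31+80)%997=514 h(52,52)=(52*31+52)%997=667 -> [442, 161, 307, 147, 514, 667]
L2: h(442,161)=(442*31+161)%997=902 h(307,147)=(307*31+147)%997=691 h(514,667)=(514*31+667)%997=649 -> [902, 691, 649]
L3: h(902,691)=(902*31+691)%997=737 h(649,649)=(649*31+649)%997=828 -> [737, 828]
L4: h(737,828)=(737*31+828)%997=744 -> [744]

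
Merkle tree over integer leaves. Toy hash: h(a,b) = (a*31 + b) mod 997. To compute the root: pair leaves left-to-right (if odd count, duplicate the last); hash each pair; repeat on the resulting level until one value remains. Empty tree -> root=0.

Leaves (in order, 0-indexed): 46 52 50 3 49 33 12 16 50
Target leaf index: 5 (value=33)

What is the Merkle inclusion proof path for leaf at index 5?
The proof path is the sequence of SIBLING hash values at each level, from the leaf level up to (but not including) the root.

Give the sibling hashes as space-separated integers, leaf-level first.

L0 (leaves): [46, 52, 50, 3, 49, 33, 12, 16, 50], target index=5
L1: h(46,52)=(46*31+52)%997=481 [pair 0] h(50,3)=(50*31+3)%997=556 [pair 1] h(49,33)=(49*31+33)%997=555 [pair 2] h(12,16)=(12*31+16)%997=388 [pair 3] h(50,50)=(50*31+50)%997=603 [pair 4] -> [481, 556, 555, 388, 603]
  Sibling for proof at L0: 49
L2: h(481,556)=(481*31+556)%997=512 [pair 0] h(555,388)=(555*31+388)%997=644 [pair 1] h(603,603)=(603*31+603)%997=353 [pair 2] -> [512, 644, 353]
  Sibling for proof at L1: 388
L3: h(512,644)=(512*31+644)%997=564 [pair 0] h(353,353)=(353*31+353)%997=329 [pair 1] -> [564, 329]
  Sibling for proof at L2: 512
L4: h(564,329)=(564*31+329)%997=864 [pair 0] -> [864]
  Sibling for proof at L3: 329
Root: 864
Proof path (sibling hashes from leaf to root): [49, 388, 512, 329]

Answer: 49 388 512 329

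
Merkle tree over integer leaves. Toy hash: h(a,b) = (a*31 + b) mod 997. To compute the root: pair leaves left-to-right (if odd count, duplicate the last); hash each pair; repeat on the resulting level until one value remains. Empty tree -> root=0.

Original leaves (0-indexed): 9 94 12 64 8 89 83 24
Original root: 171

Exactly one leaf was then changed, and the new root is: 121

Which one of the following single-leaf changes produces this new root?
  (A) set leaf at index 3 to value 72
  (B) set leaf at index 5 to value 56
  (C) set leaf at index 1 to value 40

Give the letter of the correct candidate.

Answer: C

Derivation:
Original leaves: [9, 94, 12, 64, 8, 89, 83, 24]
Target new root: 121
Try each candidate change and compute the resulting root:
Candidate A: set leaf[3] = 72 -> leaves = [9, 94, 12, 72, 8, 89, 83, 24]
  L0: [9, 94, 12, 72, 8, 89, 83, 24]
  L1: h(9,94)=(9*31+94)%997=373 h(12,72)=(12*31+72)%997=444 h(8,89)=(8*31+89)%997=337 h(83,24)=(83*31+24)%997=603 -> [373, 444, 337, 603]
  L2: h(373,444)=(373*31+444)%997=43 h(337,603)=(337*31+603)%997=83 -> [43, 83]
  L3: h(43,83)=(43*31+83)%997=419 -> [419]
  root = 419 != target 121
Candidate B: set leaf[5] = 56 -> leaves = [9, 94, 12, 64, 8, 56, 83, 24]
  L0: [9, 94, 12, 64, 8, 56, 83, 24]
  L1: h(9,94)=(9*31+94)%997=373 h(12,64)=(12*31+64)%997=436 h(8,56)=(8*31+56)%997=304 h(83,24)=(83*31+24)%997=603 -> [373, 436, 304, 603]
  L2: h(373,436)=(373*31+436)%997=35 h(304,603)=(304*31+603)%997=57 -> [35, 57]
  L3: h(35,57)=(35*31+57)%997=145 -> [145]
  root = 145 != target 121
Candidate C: set leaf[1] = 40 -> leaves = [9, 40, 12, 64, 8, 89, 83, 24]
  L0: [9, 40, 12, 64, 8, 89, 83, 24]
  L1: h(9,40)=(9*31+40)%997=319 h(12,64)=(12*31+64)%997=436 h(8,89)=(8*31+89)%997=337 h(83,24)=(83*31+24)%997=603 -> [319, 436, 337, 603]
  L2: h(319,436)=(319*31+436)%997=355 h(337,603)=(337*31+603)%997=83 -> [355, 83]
  L3: h(355,83)=(355*31+83)%997=121 -> [121]
  root = 121 == target 121  ** MATCH **
Candidate C produces the target root.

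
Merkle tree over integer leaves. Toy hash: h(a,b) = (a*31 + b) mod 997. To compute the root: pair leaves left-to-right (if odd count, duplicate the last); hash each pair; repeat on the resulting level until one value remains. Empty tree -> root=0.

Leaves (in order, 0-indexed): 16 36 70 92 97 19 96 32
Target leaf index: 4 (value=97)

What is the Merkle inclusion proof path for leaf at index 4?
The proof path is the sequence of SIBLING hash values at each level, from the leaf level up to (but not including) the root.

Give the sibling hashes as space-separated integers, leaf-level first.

L0 (leaves): [16, 36, 70, 92, 97, 19, 96, 32], target index=4
L1: h(16,36)=(16*31+36)%997=532 [pair 0] h(70,92)=(70*31+92)%997=268 [pair 1] h(97,19)=(97*31+19)%997=35 [pair 2] h(96,32)=(96*31+32)%997=17 [pair 3] -> [532, 268, 35, 17]
  Sibling for proof at L0: 19
L2: h(532,268)=(532*31+268)%997=808 [pair 0] h(35,17)=(35*31+17)%997=105 [pair 1] -> [808, 105]
  Sibling for proof at L1: 17
L3: h(808,105)=(808*31+105)%997=228 [pair 0] -> [228]
  Sibling for proof at L2: 808
Root: 228
Proof path (sibling hashes from leaf to root): [19, 17, 808]

Answer: 19 17 808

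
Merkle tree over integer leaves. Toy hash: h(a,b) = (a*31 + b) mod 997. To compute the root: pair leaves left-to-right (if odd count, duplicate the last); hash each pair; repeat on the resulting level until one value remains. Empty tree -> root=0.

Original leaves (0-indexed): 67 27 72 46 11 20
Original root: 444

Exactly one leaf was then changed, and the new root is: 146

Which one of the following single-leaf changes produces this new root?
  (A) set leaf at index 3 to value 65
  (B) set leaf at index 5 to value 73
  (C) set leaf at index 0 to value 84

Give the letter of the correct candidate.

Original leaves: [67, 27, 72, 46, 11, 20]
Target new root: 146
Try each candidate change and compute the resulting root:
Candidate A: set leaf[3] = 65 -> leaves = [67, 27, 72, 65, 11, 20]
  L0: [67, 27, 72, 65, 11, 20]
  L1: h(67,27)=(67*31+27)%997=110 h(72,65)=(72*31+65)%997=303 h(11,20)=(11*31+20)%997=361 -> [110, 303, 361]
  L2: h(110,303)=(110*31+303)%997=722 h(361,361)=(361*31+361)%997=585 -> [722, 585]
  L3: h(722,585)=(722*31+585)%997=36 -> [36]
  root = 36 != target 146
Candidate B: set leaf[5] = 73 -> leaves = [67, 27, 72, 46, 11, 73]
  L0: [67, 27, 72, 46, 11, 73]
  L1: h(67,27)=(67*31+27)%997=110 h(72,46)=(72*31+46)%997=284 h(11,73)=(11*31+73)%997=414 -> [110, 284, 414]
  L2: h(110,284)=(110*31+284)%997=703 h(414,414)=(414*31+414)%997=287 -> [703, 287]
  L3: h(703,287)=(703*31+287)%997=146 -> [146]
  root = 146 == target 146  ** MATCH **
Candidate C: set leaf[0] = 84 -> leaves = [84, 27, 72, 46, 11, 20]
  L0: [84, 27, 72, 46, 11, 20]
  L1: h(84,27)=(84*31+27)%997=637 h(72,46)=(72*31+46)%997=284 h(11,20)=(11*31+20)%997=361 -> [637, 284, 361]
  L2: h(637,284)=(637*31+284)%997=91 h(361,361)=(361*31+361)%997=585 -> [91, 585]
  L3: h(91,585)=(91*31+585)%997=415 -> [415]
  root = 415 != target 146
Candidate B produces the target root.

Answer: B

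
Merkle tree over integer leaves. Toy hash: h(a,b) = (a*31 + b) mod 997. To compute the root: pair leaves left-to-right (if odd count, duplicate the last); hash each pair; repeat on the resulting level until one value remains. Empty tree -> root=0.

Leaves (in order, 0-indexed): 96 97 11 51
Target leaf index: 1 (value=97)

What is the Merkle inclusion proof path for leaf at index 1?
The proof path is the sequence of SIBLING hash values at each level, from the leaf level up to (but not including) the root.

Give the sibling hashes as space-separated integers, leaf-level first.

L0 (leaves): [96, 97, 11, 51], target index=1
L1: h(96,97)=(96*31+97)%997=82 [pair 0] h(11,51)=(11*31+51)%997=392 [pair 1] -> [82, 392]
  Sibling for proof at L0: 96
L2: h(82,392)=(82*31+392)%997=940 [pair 0] -> [940]
  Sibling for proof at L1: 392
Root: 940
Proof path (sibling hashes from leaf to root): [96, 392]

Answer: 96 392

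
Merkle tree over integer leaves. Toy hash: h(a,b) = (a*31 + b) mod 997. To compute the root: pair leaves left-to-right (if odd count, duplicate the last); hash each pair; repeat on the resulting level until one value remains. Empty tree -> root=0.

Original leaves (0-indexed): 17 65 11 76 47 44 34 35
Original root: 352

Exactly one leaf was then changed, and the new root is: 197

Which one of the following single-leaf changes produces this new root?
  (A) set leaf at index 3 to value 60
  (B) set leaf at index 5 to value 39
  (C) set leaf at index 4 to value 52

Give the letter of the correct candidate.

Answer: B

Derivation:
Original leaves: [17, 65, 11, 76, 47, 44, 34, 35]
Target new root: 197
Try each candidate change and compute the resulting root:
Candidate A: set leaf[3] = 60 -> leaves = [17, 65, 11, 60, 47, 44, 34, 35]
  L0: [17, 65, 11, 60, 47, 44, 34, 35]
  L1: h(17,65)=(17*31+65)%997=592 h(11,60)=(11*31+60)%997=401 h(47,44)=(47*31+44)%997=504 h(34,35)=(34*31+35)%997=92 -> [592, 401, 504, 92]
  L2: h(592,401)=(592*31+401)%997=807 h(504,92)=(504*31+92)%997=761 -> [807, 761]
  L3: h(807,761)=(807*31+761)%997=853 -> [853]
  root = 853 != target 197
Candidate B: set leaf[5] = 39 -> leaves = [17, 65, 11, 76, 47, 39, 34, 35]
  L0: [17, 65, 11, 76, 47, 39, 34, 35]
  L1: h(17,65)=(17*31+65)%997=592 h(11,76)=(11*31+76)%997=417 h(47,39)=(47*31+39)%997=499 h(34,35)=(34*31+35)%997=92 -> [592, 417, 499, 92]
  L2: h(592,417)=(592*31+417)%997=823 h(499,92)=(499*31+92)%997=606 -> [823, 606]
  L3: h(823,606)=(823*31+606)%997=197 -> [197]
  root = 197 == target 197  ** MATCH **
Candidate C: set leaf[4] = 52 -> leaves = [17, 65, 11, 76, 52, 44, 34, 35]
  L0: [17, 65, 11, 76, 52, 44, 34, 35]
  L1: h(17,65)=(17*31+65)%997=592 h(11,76)=(11*31+76)%997=417 h(52,44)=(52*31+44)%997=659 h(34,35)=(34*31+35)%997=92 -> [592, 417, 659, 92]
  L2: h(592,417)=(592*31+417)%997=823 h(659,92)=(659*31+92)%997=581 -> [823, 581]
  L3: h(823,581)=(823*31+581)%997=172 -> [172]
  root = 172 != target 197
Candidate B produces the target root.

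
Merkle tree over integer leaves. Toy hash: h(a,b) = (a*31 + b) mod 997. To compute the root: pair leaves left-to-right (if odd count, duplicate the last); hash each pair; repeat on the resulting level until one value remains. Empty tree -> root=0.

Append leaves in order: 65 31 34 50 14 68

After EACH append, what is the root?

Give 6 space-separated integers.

After append 65 (leaves=[65]):
  L0: [65]
  root=65
After append 31 (leaves=[65, 31]):
  L0: [65, 31]
  L1: h(65,31)=(65*31+31)%997=52 -> [52]
  root=52
After append 34 (leaves=[65, 31, 34]):
  L0: [65, 31, 34]
  L1: h(65,31)=(65*31+31)%997=52 h(34,34)=(34*31+34)%997=91 -> [52, 91]
  L2: h(52,91)=(52*31+91)%997=706 -> [706]
  root=706
After append 50 (leaves=[65, 31, 34, 50]):
  L0: [65, 31, 34, 50]
  L1: h(65,31)=(65*31+31)%997=52 h(34,50)=(34*31+50)%997=107 -> [52, 107]
  L2: h(52,107)=(52*31+107)%997=722 -> [722]
  root=722
After append 14 (leaves=[65, 31, 34, 50, 14]):
  L0: [65, 31, 34, 50, 14]
  L1: h(65,31)=(65*31+31)%997=52 h(34,50)=(34*31+50)%997=107 h(14,14)=(14*31+14)%997=448 -> [52, 107, 448]
  L2: h(52,107)=(52*31+107)%997=722 h(448,448)=(448*31+448)%997=378 -> [722, 378]
  L3: h(722,378)=(722*31+378)%997=826 -> [826]
  root=826
After append 68 (leaves=[65, 31, 34, 50, 14, 68]):
  L0: [65, 31, 34, 50, 14, 68]
  L1: h(65,31)=(65*31+31)%997=52 h(34,50)=(34*31+50)%997=107 h(14,68)=(14*31+68)%997=502 -> [52, 107, 502]
  L2: h(52,107)=(52*31+107)%997=722 h(502,502)=(502*31+502)%997=112 -> [722, 112]
  L3: h(722,112)=(722*31+112)%997=560 -> [560]
  root=560

Answer: 65 52 706 722 826 560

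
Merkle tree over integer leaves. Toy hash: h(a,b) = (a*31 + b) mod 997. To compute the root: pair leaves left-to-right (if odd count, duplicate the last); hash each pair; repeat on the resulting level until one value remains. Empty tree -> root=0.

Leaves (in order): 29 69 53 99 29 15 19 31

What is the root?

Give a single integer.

L0: [29, 69, 53, 99, 29, 15, 19, 31]
L1: h(29,69)=(29*31+69)%997=968 h(53,99)=(53*31+99)%997=745 h(29,15)=(29*31+15)%997=914 h(19,31)=(19*31+31)%997=620 -> [968, 745, 914, 620]
L2: h(968,745)=(968*31+745)%997=843 h(914,620)=(914*31+620)%997=41 -> [843, 41]
L3: h(843,41)=(843*31+41)%997=252 -> [252]

Answer: 252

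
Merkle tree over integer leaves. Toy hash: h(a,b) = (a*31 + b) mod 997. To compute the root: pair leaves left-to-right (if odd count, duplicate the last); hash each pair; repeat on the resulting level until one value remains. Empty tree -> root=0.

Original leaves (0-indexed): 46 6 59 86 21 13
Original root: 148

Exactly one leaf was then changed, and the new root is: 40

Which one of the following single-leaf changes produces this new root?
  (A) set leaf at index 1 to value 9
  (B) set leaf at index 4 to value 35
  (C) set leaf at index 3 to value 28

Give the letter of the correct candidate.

Answer: A

Derivation:
Original leaves: [46, 6, 59, 86, 21, 13]
Target new root: 40
Try each candidate change and compute the resulting root:
Candidate A: set leaf[1] = 9 -> leaves = [46, 9, 59, 86, 21, 13]
  L0: [46, 9, 59, 86, 21, 13]
  L1: h(46,9)=(46*31+9)%997=438 h(59,86)=(59*31+86)%997=918 h(21,13)=(21*31+13)%997=664 -> [438, 918, 664]
  L2: h(438,918)=(438*31+918)%997=538 h(664,664)=(664*31+664)%997=311 -> [538, 311]
  L3: h(538,311)=(538*31+311)%997=40 -> [40]
  root = 40 == target 40  ** MATCH **
Candidate B: set leaf[4] = 35 -> leaves = [46, 6, 59, 86, 35, 13]
  L0: [46, 6, 59, 86, 35, 13]
  L1: h(46,6)=(46*31+6)%997=435 h(59,86)=(59*31+86)%997=918 h(35,13)=(35*31+13)%997=101 -> [435, 918, 101]
  L2: h(435,918)=(435*31+918)%997=445 h(101,101)=(101*31+101)%997=241 -> [445, 241]
  L3: h(445,241)=(445*31+241)%997=78 -> [78]
  root = 78 != target 40
Candidate C: set leaf[3] = 28 -> leaves = [46, 6, 59, 28, 21, 13]
  L0: [46, 6, 59, 28, 21, 13]
  L1: h(46,6)=(46*31+6)%997=435 h(59,28)=(59*31+28)%997=860 h(21,13)=(21*31+13)%997=664 -> [435, 860, 664]
  L2: h(435,860)=(435*31+860)%997=387 h(664,664)=(664*31+664)%997=311 -> [387, 311]
  L3: h(387,311)=(387*31+311)%997=344 -> [344]
  root = 344 != target 40
Candidate A produces the target root.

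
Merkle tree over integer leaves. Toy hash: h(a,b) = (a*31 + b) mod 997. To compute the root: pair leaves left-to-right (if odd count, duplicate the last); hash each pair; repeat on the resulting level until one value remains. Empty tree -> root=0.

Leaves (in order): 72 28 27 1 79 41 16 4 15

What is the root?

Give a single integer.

Answer: 626

Derivation:
L0: [72, 28, 27, 1, 79, 41, 16, 4, 15]
L1: h(72,28)=(72*31+28)%997=266 h(27,1)=(27*31+1)%997=838 h(79,41)=(79*31+41)%997=496 h(16,4)=(16*31+4)%997=500 h(15,15)=(15*31+15)%997=480 -> [266, 838, 496, 500, 480]
L2: h(266,838)=(266*31+838)%997=111 h(496,500)=(496*31+500)%997=921 h(480,480)=(480*31+480)%997=405 -> [111, 921, 405]
L3: h(111,921)=(111*31+921)%997=374 h(405,405)=(405*31+405)%997=996 -> [374, 996]
L4: h(374,996)=(374*31+996)%997=626 -> [626]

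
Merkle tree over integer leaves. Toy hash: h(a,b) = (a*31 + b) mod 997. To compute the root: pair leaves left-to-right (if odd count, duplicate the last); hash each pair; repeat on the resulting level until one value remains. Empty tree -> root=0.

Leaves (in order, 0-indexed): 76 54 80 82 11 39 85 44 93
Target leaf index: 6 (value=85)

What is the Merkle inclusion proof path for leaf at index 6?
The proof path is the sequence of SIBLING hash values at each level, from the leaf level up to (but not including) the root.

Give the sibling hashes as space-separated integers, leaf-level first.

L0 (leaves): [76, 54, 80, 82, 11, 39, 85, 44, 93], target index=6
L1: h(76,54)=(76*31+54)%997=416 [pair 0] h(80,82)=(80*31+82)%997=568 [pair 1] h(11,39)=(11*31+39)%997=380 [pair 2] h(85,44)=(85*31+44)%997=685 [pair 3] h(93,93)=(93*31+93)%997=982 [pair 4] -> [416, 568, 380, 685, 982]
  Sibling for proof at L0: 44
L2: h(416,568)=(416*31+568)%997=503 [pair 0] h(380,685)=(380*31+685)%997=501 [pair 1] h(982,982)=(982*31+982)%997=517 [pair 2] -> [503, 501, 517]
  Sibling for proof at L1: 380
L3: h(503,501)=(503*31+501)%997=142 [pair 0] h(517,517)=(517*31+517)%997=592 [pair 1] -> [142, 592]
  Sibling for proof at L2: 503
L4: h(142,592)=(142*31+592)%997=9 [pair 0] -> [9]
  Sibling for proof at L3: 592
Root: 9
Proof path (sibling hashes from leaf to root): [44, 380, 503, 592]

Answer: 44 380 503 592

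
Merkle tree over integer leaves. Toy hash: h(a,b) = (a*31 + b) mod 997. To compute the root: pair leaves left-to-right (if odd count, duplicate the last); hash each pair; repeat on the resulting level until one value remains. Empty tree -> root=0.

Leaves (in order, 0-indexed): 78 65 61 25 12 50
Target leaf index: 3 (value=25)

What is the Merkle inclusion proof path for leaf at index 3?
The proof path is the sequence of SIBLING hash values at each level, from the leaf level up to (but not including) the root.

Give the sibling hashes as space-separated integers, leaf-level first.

Answer: 61 489 543

Derivation:
L0 (leaves): [78, 65, 61, 25, 12, 50], target index=3
L1: h(78,65)=(78*31+65)%997=489 [pair 0] h(61,25)=(61*31+25)%997=919 [pair 1] h(12,50)=(12*31+50)%997=422 [pair 2] -> [489, 919, 422]
  Sibling for proof at L0: 61
L2: h(489,919)=(489*31+919)%997=126 [pair 0] h(422,422)=(422*31+422)%997=543 [pair 1] -> [126, 543]
  Sibling for proof at L1: 489
L3: h(126,543)=(126*31+543)%997=461 [pair 0] -> [461]
  Sibling for proof at L2: 543
Root: 461
Proof path (sibling hashes from leaf to root): [61, 489, 543]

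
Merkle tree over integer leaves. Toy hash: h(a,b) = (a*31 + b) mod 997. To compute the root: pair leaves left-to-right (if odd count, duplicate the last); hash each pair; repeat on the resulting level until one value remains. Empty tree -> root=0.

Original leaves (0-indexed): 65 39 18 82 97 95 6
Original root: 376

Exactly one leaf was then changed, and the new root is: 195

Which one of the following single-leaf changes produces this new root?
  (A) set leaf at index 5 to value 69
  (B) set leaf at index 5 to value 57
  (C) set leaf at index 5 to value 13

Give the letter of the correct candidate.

Original leaves: [65, 39, 18, 82, 97, 95, 6]
Target new root: 195
Try each candidate change and compute the resulting root:
Candidate A: set leaf[5] = 69 -> leaves = [65, 39, 18, 82, 97, 69, 6]
  L0: [65, 39, 18, 82, 97, 69, 6]
  L1: h(65,39)=(65*31+39)%997=60 h(18,82)=(18*31+82)%997=640 h(97,69)=(97*31+69)%997=85 h(6,6)=(6*31+6)%997=192 -> [60, 640, 85, 192]
  L2: h(60,640)=(60*31+640)%997=506 h(85,192)=(85*31+192)%997=833 -> [506, 833]
  L3: h(506,833)=(506*31+833)%997=567 -> [567]
  root = 567 != target 195
Candidate B: set leaf[5] = 57 -> leaves = [65, 39, 18, 82, 97, 57, 6]
  L0: [65, 39, 18, 82, 97, 57, 6]
  L1: h(65,39)=(65*31+39)%997=60 h(18,82)=(18*31+82)%997=640 h(97,57)=(97*31+57)%997=73 h(6,6)=(6*31+6)%997=192 -> [60, 640, 73, 192]
  L2: h(60,640)=(60*31+640)%997=506 h(73,192)=(73*31+192)%997=461 -> [506, 461]
  L3: h(506,461)=(506*31+461)%997=195 -> [195]
  root = 195 == target 195  ** MATCH **
Candidate C: set leaf[5] = 13 -> leaves = [65, 39, 18, 82, 97, 13, 6]
  L0: [65, 39, 18, 82, 97, 13, 6]
  L1: h(65,39)=(65*31+39)%997=60 h(18,82)=(18*31+82)%997=640 h(97,13)=(97*31+13)%997=29 h(6,6)=(6*31+6)%997=192 -> [60, 640, 29, 192]
  L2: h(60,640)=(60*31+640)%997=506 h(29,192)=(29*31+192)%997=94 -> [506, 94]
  L3: h(506,94)=(506*31+94)%997=825 -> [825]
  root = 825 != target 195
Candidate B produces the target root.

Answer: B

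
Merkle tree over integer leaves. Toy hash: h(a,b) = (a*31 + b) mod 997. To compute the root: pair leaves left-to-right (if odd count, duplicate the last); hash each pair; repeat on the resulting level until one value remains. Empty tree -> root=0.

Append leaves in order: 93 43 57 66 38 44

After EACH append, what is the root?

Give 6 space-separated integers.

Answer: 93 932 806 815 369 561

Derivation:
After append 93 (leaves=[93]):
  L0: [93]
  root=93
After append 43 (leaves=[93, 43]):
  L0: [93, 43]
  L1: h(93,43)=(93*31+43)%997=932 -> [932]
  root=932
After append 57 (leaves=[93, 43, 57]):
  L0: [93, 43, 57]
  L1: h(93,43)=(93*31+43)%997=932 h(57,57)=(57*31+57)%997=827 -> [932, 827]
  L2: h(932,827)=(932*31+827)%997=806 -> [806]
  root=806
After append 66 (leaves=[93, 43, 57, 66]):
  L0: [93, 43, 57, 66]
  L1: h(93,43)=(93*31+43)%997=932 h(57,66)=(57*31+66)%997=836 -> [932, 836]
  L2: h(932,836)=(932*31+836)%997=815 -> [815]
  root=815
After append 38 (leaves=[93, 43, 57, 66, 38]):
  L0: [93, 43, 57, 66, 38]
  L1: h(93,43)=(93*31+43)%997=932 h(57,66)=(57*31+66)%997=836 h(38,38)=(38*31+38)%997=219 -> [932, 836, 219]
  L2: h(932,836)=(932*31+836)%997=815 h(219,219)=(219*31+219)%997=29 -> [815, 29]
  L3: h(815,29)=(815*31+29)%997=369 -> [369]
  root=369
After append 44 (leaves=[93, 43, 57, 66, 38, 44]):
  L0: [93, 43, 57, 66, 38, 44]
  L1: h(93,43)=(93*31+43)%997=932 h(57,66)=(57*31+66)%997=836 h(38,44)=(38*31+44)%997=225 -> [932, 836, 225]
  L2: h(932,836)=(932*31+836)%997=815 h(225,225)=(225*31+225)%997=221 -> [815, 221]
  L3: h(815,221)=(815*31+221)%997=561 -> [561]
  root=561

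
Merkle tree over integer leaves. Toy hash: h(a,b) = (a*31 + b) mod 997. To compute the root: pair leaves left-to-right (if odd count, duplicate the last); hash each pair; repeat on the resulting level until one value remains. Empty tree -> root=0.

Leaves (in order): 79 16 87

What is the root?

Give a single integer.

Answer: 436

Derivation:
L0: [79, 16, 87]
L1: h(79,16)=(79*31+16)%997=471 h(87,87)=(87*31+87)%997=790 -> [471, 790]
L2: h(471,790)=(471*31+790)%997=436 -> [436]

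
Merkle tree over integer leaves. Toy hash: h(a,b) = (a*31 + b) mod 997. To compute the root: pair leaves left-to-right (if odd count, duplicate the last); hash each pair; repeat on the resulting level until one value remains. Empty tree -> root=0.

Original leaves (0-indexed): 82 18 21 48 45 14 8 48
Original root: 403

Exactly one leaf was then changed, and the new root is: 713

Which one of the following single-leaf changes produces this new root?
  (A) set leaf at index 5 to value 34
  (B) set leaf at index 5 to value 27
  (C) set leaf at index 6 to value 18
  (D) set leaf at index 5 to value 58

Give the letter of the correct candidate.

Original leaves: [82, 18, 21, 48, 45, 14, 8, 48]
Target new root: 713
Try each candidate change and compute the resulting root:
Candidate A: set leaf[5] = 34 -> leaves = [82, 18, 21, 48, 45, 34, 8, 48]
  L0: [82, 18, 21, 48, 45, 34, 8, 48]
  L1: h(82,18)=(82*31+18)%997=566 h(21,48)=(21*31+48)%997=699 h(45,34)=(45*31+34)%997=432 h(8,48)=(8*31+48)%997=296 -> [566, 699, 432, 296]
  L2: h(566,699)=(566*31+699)%997=299 h(432,296)=(432*31+296)%997=727 -> [299, 727]
  L3: h(299,727)=(299*31+727)%997=26 -> [26]
  root = 26 != target 713
Candidate B: set leaf[5] = 27 -> leaves = [82, 18, 21, 48, 45, 27, 8, 48]
  L0: [82, 18, 21, 48, 45, 27, 8, 48]
  L1: h(82,18)=(82*31+18)%997=566 h(21,48)=(21*31+48)%997=699 h(45,27)=(45*31+27)%997=425 h(8,48)=(8*31+48)%997=296 -> [566, 699, 425, 296]
  L2: h(566,699)=(566*31+699)%997=299 h(425,296)=(425*31+296)%997=510 -> [299, 510]
  L3: h(299,510)=(299*31+510)%997=806 -> [806]
  root = 806 != target 713
Candidate C: set leaf[6] = 18 -> leaves = [82, 18, 21, 48, 45, 14, 18, 48]
  L0: [82, 18, 21, 48, 45, 14, 18, 48]
  L1: h(82,18)=(82*31+18)%997=566 h(21,48)=(21*31+48)%997=699 h(45,14)=(45*31+14)%997=412 h(18,48)=(18*31+48)%997=606 -> [566, 699, 412, 606]
  L2: h(566,699)=(566*31+699)%997=299 h(412,606)=(412*31+606)%997=417 -> [299, 417]
  L3: h(299,417)=(299*31+417)%997=713 -> [713]
  root = 713 == target 713  ** MATCH **
Candidate D: set leaf[5] = 58 -> leaves = [82, 18, 21, 48, 45, 58, 8, 48]
  L0: [82, 18, 21, 48, 45, 58, 8, 48]
  L1: h(82,18)=(82*31+18)%997=566 h(21,48)=(21*31+48)%997=699 h(45,58)=(45*31+58)%997=456 h(8,48)=(8*31+48)%997=296 -> [566, 699, 456, 296]
  L2: h(566,699)=(566*31+699)%997=299 h(456,296)=(456*31+296)%997=474 -> [299, 474]
  L3: h(299,474)=(299*31+474)%997=770 -> [770]
  root = 770 != target 713
Candidate C produces the target root.

Answer: C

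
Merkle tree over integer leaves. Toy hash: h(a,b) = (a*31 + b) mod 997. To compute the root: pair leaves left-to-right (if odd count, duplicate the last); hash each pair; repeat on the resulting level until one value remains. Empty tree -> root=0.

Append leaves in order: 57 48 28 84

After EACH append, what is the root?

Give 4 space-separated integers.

Answer: 57 818 332 388

Derivation:
After append 57 (leaves=[57]):
  L0: [57]
  root=57
After append 48 (leaves=[57, 48]):
  L0: [57, 48]
  L1: h(57,48)=(57*31+48)%997=818 -> [818]
  root=818
After append 28 (leaves=[57, 48, 28]):
  L0: [57, 48, 28]
  L1: h(57,48)=(57*31+48)%997=818 h(28,28)=(28*31+28)%997=896 -> [818, 896]
  L2: h(818,896)=(818*31+896)%997=332 -> [332]
  root=332
After append 84 (leaves=[57, 48, 28, 84]):
  L0: [57, 48, 28, 84]
  L1: h(57,48)=(57*31+48)%997=818 h(28,84)=(28*31+84)%997=952 -> [818, 952]
  L2: h(818,952)=(818*31+952)%997=388 -> [388]
  root=388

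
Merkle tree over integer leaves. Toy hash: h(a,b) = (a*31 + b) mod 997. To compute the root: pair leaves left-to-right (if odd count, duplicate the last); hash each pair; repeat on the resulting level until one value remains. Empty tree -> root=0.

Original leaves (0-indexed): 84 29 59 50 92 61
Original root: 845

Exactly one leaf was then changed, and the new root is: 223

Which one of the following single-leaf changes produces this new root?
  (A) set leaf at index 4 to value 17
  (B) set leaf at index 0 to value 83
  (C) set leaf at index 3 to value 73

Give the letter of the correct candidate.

Answer: A

Derivation:
Original leaves: [84, 29, 59, 50, 92, 61]
Target new root: 223
Try each candidate change and compute the resulting root:
Candidate A: set leaf[4] = 17 -> leaves = [84, 29, 59, 50, 17, 61]
  L0: [84, 29, 59, 50, 17, 61]
  L1: h(84,29)=(84*31+29)%997=639 h(59,50)=(59*31+50)%997=882 h(17,61)=(17*31+61)%997=588 -> [639, 882, 588]
  L2: h(639,882)=(639*31+882)%997=751 h(588,588)=(588*31+588)%997=870 -> [751, 870]
  L3: h(751,870)=(751*31+870)%997=223 -> [223]
  root = 223 == target 223  ** MATCH **
Candidate B: set leaf[0] = 83 -> leaves = [83, 29, 59, 50, 92, 61]
  L0: [83, 29, 59, 50, 92, 61]
  L1: h(83,29)=(83*31+29)%997=608 h(59,50)=(59*31+50)%997=882 h(92,61)=(92*31+61)%997=919 -> [608, 882, 919]
  L2: h(608,882)=(608*31+882)%997=787 h(919,919)=(919*31+919)%997=495 -> [787, 495]
  L3: h(787,495)=(787*31+495)%997=964 -> [964]
  root = 964 != target 223
Candidate C: set leaf[3] = 73 -> leaves = [84, 29, 59, 73, 92, 61]
  L0: [84, 29, 59, 73, 92, 61]
  L1: h(84,29)=(84*31+29)%997=639 h(59,73)=(59*31+73)%997=905 h(92,61)=(92*31+61)%997=919 -> [639, 905, 919]
  L2: h(639,905)=(639*31+905)%997=774 h(919,919)=(919*31+919)%997=495 -> [774, 495]
  L3: h(774,495)=(774*31+495)%997=561 -> [561]
  root = 561 != target 223
Candidate A produces the target root.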